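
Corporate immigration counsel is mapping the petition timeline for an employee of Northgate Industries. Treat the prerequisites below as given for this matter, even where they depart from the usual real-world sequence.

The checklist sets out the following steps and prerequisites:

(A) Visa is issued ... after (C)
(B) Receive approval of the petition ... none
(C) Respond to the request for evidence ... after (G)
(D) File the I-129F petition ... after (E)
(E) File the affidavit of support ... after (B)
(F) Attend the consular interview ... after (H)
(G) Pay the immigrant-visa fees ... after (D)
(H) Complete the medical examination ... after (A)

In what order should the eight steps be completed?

(B) → (E) → (D) → (G) → (C) → (A) → (H) → (F)

Only (B) has no prerequisites, so it is first.
(E) needed (B), now all done → (E).
(D) needed (E), now all done → (D).
(G) needed (D), now all done → (G).
(C) needed (G), now all done → (C).
Next only (A) has its prerequisites met → (A).
(H) needed (A), now all done → (H).
Next only (F) has its prerequisites met → (F).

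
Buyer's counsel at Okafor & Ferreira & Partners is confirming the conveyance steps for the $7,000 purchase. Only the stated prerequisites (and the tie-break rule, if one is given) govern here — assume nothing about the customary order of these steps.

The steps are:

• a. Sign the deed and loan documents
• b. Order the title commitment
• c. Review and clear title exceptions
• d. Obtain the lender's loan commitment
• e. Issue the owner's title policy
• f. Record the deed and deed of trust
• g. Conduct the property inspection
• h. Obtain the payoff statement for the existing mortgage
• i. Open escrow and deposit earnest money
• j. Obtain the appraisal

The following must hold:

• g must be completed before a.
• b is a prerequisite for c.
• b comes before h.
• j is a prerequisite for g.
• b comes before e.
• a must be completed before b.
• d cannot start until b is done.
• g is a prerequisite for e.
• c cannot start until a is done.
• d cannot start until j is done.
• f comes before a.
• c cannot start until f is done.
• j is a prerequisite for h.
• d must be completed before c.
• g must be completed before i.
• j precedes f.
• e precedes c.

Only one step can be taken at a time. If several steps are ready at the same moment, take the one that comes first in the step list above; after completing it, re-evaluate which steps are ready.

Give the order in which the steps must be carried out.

j is the only step with nothing outstanding, so it goes first.
Now f and g have their prerequisites met. f is listed earlier, so f next.
g needed j, now all done → g.
Now a and i have their prerequisites met. a is listed earlier, so a next.
b now also ready, so the ready set is {b, i}; b is listed earlier → b.
Ready: d, e, h and i. d is listed earlier → d.
Ready: e, h and i. e is listed earlier → e.
c now also ready, so the ready set is {c, h, i}; c is listed earlier → c.
Ready: h and i. h is listed earlier → h.
That leaves i as the only ready step → i.

j, f, g, a, b, d, e, c, h, i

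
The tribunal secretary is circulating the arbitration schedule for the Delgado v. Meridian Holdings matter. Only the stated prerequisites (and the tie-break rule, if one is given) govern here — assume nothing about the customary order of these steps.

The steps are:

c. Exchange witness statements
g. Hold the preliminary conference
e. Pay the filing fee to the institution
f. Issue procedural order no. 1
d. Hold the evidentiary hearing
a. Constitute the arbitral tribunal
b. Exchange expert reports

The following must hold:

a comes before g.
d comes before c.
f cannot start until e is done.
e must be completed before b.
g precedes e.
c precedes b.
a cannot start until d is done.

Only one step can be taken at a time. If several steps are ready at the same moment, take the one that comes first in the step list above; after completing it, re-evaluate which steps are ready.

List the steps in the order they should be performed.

d is the only step with nothing outstanding, so it goes first.
Ready: c and a. c is listed earlier → c.
That leaves a as the only ready step → a.
That leaves g as the only ready step → g.
e needed g, now all done → e.
Now f and b have their prerequisites met. f is listed earlier, so f next.
b needed c and e, now all done → b.

d, c, a, g, e, f, b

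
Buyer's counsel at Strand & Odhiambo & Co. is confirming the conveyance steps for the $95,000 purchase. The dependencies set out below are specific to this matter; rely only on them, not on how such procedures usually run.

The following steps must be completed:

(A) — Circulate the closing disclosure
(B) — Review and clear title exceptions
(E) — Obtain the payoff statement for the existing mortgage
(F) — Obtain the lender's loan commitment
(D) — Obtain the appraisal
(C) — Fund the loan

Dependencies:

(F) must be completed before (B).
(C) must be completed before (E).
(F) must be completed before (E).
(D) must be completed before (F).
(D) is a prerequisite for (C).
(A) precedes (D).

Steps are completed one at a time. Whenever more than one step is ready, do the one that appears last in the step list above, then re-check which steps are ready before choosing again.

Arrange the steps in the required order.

(A) has no prerequisites → (A) first.
(D) needed (A), now all done → (D).
Now (C) and (F) have their prerequisites met. (C) is listed later, so (C) next.
Next only (F) has its prerequisites met → (F).
(E) and (B) are both available; (E) is listed later → (E).
(B) needed (F), now all done → (B).

(A), (D), (C), (F), (E), (B)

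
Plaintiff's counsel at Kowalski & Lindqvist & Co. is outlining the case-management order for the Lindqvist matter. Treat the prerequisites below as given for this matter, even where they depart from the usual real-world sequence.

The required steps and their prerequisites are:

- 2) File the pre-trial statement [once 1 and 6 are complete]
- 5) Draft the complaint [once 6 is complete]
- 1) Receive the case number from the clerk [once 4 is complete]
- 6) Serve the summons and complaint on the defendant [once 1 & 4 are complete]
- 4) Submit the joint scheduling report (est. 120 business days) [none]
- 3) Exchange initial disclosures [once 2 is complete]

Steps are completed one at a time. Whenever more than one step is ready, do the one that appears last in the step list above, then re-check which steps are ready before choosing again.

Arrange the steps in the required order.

4 is the only step with nothing outstanding, so it goes first.
1 is the only step now ready → 1.
6 needed 4 and 1, now all done → 6.
Ready: 5 and 2. 5 is listed later → 5.
Next only 2 has its prerequisites met → 2.
3 needed 2, now all done → 3.

4 1 6 5 2 3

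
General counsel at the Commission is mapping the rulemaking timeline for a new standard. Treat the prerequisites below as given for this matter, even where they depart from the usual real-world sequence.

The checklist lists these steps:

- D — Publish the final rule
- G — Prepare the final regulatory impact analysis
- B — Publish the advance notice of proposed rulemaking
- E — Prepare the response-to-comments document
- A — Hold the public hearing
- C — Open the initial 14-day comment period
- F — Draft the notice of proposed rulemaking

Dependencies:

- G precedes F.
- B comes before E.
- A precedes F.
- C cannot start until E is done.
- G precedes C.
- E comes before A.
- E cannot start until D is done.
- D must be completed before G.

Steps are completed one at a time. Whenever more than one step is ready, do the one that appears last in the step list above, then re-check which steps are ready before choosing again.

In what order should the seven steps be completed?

Nothing is required for B and D. B is listed later → B first.
Next only D has its prerequisites met → D.
Ready: E and G. E is listed later → E.
A now also ready, so the ready set is {A, G}; A is listed later → A.
Next only G has its prerequisites met → G.
Ready: F and C. F is listed later → F.
C needed E and G, now all done → C.

B D E A G F C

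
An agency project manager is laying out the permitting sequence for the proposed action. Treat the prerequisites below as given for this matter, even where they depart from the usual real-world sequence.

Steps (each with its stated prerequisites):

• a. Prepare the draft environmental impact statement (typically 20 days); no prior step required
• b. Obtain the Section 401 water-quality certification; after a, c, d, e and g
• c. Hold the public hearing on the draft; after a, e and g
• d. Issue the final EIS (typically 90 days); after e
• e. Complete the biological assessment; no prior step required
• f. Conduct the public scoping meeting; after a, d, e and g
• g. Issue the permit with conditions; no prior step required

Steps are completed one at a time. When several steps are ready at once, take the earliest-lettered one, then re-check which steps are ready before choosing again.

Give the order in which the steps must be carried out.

a → e → d → g → c → b → f

a, e and g have no prerequisites; a has the earlier label, so a is first.
e and g are both available; e has the earlier label → e.
d now also ready, so the ready set is {d, g}; d has the earlier label → d.
g is the only step now ready → g.
Now c and f have their prerequisites met. c has the earlier label, so c next.
b now also ready, so the ready set is {b, f}; b has the earlier label → b.
f is the only step now ready → f.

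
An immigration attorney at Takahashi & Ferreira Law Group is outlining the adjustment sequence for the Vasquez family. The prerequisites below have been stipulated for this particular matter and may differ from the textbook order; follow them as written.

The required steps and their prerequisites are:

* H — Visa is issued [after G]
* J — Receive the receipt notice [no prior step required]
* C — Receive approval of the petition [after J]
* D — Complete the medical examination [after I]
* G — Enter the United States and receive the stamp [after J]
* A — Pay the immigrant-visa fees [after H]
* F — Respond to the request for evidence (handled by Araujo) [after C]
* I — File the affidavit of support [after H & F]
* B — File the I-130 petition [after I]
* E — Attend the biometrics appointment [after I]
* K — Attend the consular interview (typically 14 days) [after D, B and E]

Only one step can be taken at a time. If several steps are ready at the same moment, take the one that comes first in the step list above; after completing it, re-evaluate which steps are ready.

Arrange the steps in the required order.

J C G H A F I D B E K

Only J has no prerequisites, so it is first.
Ready: C and G. C is listed earlier → C.
Now G and F have their prerequisites met. G is listed earlier, so G next.
H and F are both available; H is listed earlier → H.
A and F are both available; A is listed earlier → A.
That leaves F as the only ready step → F.
Next only I has its prerequisites met → I.
Now D, B and E have their prerequisites met. D is listed earlier, so D next.
Now B and E have their prerequisites met. B is listed earlier, so B next.
E needed I, now all done → E.
K needed D, B and E, now all done → K.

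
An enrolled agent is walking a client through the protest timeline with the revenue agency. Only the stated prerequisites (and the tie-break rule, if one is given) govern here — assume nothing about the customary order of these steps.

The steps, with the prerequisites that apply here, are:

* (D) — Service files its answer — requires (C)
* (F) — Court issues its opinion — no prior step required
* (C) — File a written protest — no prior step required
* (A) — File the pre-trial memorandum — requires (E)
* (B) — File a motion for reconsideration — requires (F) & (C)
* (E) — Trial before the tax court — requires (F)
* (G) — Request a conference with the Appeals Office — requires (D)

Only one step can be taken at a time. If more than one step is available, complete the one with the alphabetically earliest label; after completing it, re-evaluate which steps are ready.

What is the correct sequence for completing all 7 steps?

(C) → (D) → (F) → (B) → (E) → (A) → (G)

(C) and (F) have no prerequisites; (C) has the earlier label, so (C) is first.
Ready: (D) and (F). (D) has the earlier label → (D).
(G) now also ready, so the ready set is {(F), (G)}; (F) has the earlier label → (F).
(B), (E) and (G) are all available; (B) has the earlier label → (B).
(E) and (G) are both available; (E) has the earlier label → (E).
Ready: (A) and (G). (A) has the earlier label → (A).
(G) is the only step now ready → (G).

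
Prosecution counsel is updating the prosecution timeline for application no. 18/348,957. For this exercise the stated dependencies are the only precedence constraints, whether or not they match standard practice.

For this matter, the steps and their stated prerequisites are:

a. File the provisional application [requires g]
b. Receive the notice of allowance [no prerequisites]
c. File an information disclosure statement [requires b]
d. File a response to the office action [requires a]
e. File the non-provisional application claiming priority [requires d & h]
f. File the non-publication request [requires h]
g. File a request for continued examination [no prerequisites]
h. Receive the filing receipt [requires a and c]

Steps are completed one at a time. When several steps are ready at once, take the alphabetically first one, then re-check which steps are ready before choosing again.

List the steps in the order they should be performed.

b, c, g, a, d, h, e, f

Nothing is required for b and g. b has the earlier label → b first.
Now c and g have their prerequisites met. c has the earlier label, so c next.
g is the only step now ready → g.
That leaves a as the only ready step → a.
Ready: d and h. d has the earlier label → d.
Next only h has its prerequisites met → h.
Now e and f have their prerequisites met. e has the earlier label, so e next.
f needed h, now all done → f.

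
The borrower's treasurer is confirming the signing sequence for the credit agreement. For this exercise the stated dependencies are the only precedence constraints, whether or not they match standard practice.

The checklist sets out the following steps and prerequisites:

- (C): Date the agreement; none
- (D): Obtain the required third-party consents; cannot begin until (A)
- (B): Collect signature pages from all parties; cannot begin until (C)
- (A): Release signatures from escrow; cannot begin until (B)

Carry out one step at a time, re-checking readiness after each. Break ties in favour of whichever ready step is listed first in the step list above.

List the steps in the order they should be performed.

(C), (B), (A), (D)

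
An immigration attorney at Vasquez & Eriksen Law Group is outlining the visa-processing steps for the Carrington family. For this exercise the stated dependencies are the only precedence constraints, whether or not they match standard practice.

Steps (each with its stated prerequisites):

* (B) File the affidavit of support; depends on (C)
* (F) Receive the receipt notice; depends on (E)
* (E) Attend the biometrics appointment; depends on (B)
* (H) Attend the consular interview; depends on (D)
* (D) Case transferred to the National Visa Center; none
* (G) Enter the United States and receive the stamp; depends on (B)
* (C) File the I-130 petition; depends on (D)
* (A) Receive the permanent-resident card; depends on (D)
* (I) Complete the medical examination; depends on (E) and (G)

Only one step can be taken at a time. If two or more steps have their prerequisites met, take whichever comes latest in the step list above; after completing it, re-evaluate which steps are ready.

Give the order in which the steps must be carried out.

(D) (A) (C) (H) (B) (G) (E) (I) (F)

Only (D) has no prerequisites, so it is first.
(A), (C) and (H) are all available; (A) is listed later → (A).
Ready: (C) and (H). (C) is listed later → (C).
(H) and (B) are both available; (H) is listed later → (H).
Next only (B) has its prerequisites met → (B).
Now (G) and (E) have their prerequisites met. (G) is listed later, so (G) next.
(E) is the only step now ready → (E).
Now (I) and (F) have their prerequisites met. (I) is listed later, so (I) next.
That leaves (F) as the only ready step → (F).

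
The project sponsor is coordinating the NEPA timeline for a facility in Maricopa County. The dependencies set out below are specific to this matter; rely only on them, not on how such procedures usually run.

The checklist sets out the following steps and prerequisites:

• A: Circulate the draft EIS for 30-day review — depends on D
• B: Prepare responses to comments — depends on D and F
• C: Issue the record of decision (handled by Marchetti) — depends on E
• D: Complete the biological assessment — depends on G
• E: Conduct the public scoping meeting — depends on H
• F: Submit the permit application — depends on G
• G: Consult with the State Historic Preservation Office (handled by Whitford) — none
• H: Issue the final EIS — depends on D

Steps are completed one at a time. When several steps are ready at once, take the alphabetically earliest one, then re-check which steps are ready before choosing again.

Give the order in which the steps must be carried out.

G, D, A, F, B, H, E, C

G is the only step with nothing outstanding, so it goes first.
D and F are both available; D has the earlier label → D.
A and H now also ready, so the ready set is {A, F, H}; A has the earlier label → A.
Now F and H have their prerequisites met. F has the earlier label, so F next.
B now also ready, so the ready set is {B, H}; B has the earlier label → B.
Next only H has its prerequisites met → H.
Next only E has its prerequisites met → E.
That leaves C as the only ready step → C.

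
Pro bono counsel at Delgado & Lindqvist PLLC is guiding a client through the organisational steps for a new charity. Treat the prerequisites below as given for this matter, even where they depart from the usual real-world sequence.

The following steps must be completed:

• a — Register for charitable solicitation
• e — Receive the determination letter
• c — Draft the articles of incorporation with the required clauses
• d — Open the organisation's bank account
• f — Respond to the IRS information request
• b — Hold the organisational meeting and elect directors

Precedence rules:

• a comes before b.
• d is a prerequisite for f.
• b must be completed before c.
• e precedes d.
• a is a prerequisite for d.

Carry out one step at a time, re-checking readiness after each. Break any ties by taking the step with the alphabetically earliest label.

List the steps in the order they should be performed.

a, b, c, e, d, f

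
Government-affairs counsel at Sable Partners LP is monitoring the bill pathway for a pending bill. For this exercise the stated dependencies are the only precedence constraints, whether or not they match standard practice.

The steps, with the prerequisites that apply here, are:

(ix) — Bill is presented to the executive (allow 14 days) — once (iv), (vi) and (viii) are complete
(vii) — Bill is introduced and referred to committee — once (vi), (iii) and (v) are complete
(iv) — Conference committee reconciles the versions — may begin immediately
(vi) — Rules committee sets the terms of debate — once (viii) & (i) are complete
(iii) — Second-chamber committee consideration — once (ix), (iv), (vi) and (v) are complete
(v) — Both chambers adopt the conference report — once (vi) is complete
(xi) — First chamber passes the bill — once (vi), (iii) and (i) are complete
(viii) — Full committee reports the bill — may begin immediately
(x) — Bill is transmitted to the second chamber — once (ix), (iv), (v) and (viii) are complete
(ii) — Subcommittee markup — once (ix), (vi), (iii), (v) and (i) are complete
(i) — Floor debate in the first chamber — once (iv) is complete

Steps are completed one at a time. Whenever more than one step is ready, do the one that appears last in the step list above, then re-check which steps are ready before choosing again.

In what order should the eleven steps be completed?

Nothing is required for (viii) and (iv). (viii) is listed later → (viii) first.
That leaves (iv) as the only ready step → (iv).
(i) is the only step now ready → (i).
(vi) needed (i) and (viii), now all done → (vi).
Ready: (v) and (ix). (v) is listed later → (v).
Next only (ix) has its prerequisites met → (ix).
Ready: (x) and (iii). (x) is listed later → (x).
Next only (iii) has its prerequisites met → (iii).
Ready: (ii), (xi) and (vii). (ii) is listed later → (ii).
(xi) and (vii) are both available; (xi) is listed later → (xi).
(vii) is the only step now ready → (vii).

(viii), (iv), (i), (vi), (v), (ix), (x), (iii), (ii), (xi), (vii)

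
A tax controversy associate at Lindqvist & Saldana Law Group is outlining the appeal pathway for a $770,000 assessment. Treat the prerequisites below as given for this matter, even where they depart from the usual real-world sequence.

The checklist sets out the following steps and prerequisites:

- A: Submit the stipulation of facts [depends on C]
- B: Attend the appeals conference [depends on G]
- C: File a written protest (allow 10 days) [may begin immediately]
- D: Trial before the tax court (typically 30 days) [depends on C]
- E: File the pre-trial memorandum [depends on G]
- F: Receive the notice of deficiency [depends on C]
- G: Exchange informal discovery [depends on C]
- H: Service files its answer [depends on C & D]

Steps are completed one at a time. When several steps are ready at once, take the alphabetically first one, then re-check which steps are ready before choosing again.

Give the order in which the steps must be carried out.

C has no prerequisites → C first.
A, D, F and G are all available; A has the earlier label → A.
Now D, F and G have their prerequisites met. D has the earlier label, so D next.
Ready: F, G and H. F has the earlier label → F.
G and H are both available; G has the earlier label → G.
Ready: B, E and H. B has the earlier label → B.
Now E and H have their prerequisites met. E has the earlier label, so E next.
That leaves H as the only ready step → H.

C → A → D → F → G → B → E → H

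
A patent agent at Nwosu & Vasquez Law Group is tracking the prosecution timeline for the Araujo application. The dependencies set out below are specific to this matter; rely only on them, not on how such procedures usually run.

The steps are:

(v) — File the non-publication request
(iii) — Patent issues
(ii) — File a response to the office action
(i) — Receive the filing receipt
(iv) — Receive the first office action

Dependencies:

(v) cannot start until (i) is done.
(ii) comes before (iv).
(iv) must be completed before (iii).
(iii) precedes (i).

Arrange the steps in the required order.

(ii) → (iv) → (iii) → (i) → (v)

(ii) has no prerequisites → (ii) first.
(iv) needed (ii), now all done → (iv).
That leaves (iii) as the only ready step → (iii).
(i) needed (iii), now all done → (i).
Next only (v) has its prerequisites met → (v).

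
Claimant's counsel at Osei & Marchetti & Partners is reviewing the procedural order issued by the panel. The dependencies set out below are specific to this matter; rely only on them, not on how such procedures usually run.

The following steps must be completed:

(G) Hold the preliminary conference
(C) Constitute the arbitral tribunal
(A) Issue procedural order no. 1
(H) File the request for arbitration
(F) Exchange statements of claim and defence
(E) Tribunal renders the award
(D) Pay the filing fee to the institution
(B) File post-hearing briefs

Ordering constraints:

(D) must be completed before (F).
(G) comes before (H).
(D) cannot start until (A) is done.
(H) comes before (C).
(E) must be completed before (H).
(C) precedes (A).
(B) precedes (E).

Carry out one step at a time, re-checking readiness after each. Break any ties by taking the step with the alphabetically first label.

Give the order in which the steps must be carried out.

(B), (E), (G), (H), (C), (A), (D), (F)

(B) and (G) have no prerequisites; (B) has the earlier label, so (B) is first.
Ready: (E) and (G). (E) has the earlier label → (E).
(G) is the only step now ready → (G).
That leaves (H) as the only ready step → (H).
(C) is the only step now ready → (C).
(A) needed (C), now all done → (A).
That leaves (D) as the only ready step → (D).
Next only (F) has its prerequisites met → (F).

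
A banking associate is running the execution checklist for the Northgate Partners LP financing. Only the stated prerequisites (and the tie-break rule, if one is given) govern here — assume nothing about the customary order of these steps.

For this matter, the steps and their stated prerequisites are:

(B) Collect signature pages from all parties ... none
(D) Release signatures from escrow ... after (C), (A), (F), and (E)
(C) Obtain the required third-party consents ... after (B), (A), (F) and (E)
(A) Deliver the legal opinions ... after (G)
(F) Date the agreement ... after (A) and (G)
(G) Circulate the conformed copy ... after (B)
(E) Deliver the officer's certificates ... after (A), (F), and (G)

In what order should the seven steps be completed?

(B) → (G) → (A) → (F) → (E) → (C) → (D)

(B) has no prerequisites → (B) first.
Next only (G) has its prerequisites met → (G).
(A) needed (G), now all done → (A).
(F) needed (A) and (G), now all done → (F).
(E) needed (A), (F) and (G), now all done → (E).
(C) is the only step now ready → (C).
(D) needed (C), (A), (F) and (E), now all done → (D).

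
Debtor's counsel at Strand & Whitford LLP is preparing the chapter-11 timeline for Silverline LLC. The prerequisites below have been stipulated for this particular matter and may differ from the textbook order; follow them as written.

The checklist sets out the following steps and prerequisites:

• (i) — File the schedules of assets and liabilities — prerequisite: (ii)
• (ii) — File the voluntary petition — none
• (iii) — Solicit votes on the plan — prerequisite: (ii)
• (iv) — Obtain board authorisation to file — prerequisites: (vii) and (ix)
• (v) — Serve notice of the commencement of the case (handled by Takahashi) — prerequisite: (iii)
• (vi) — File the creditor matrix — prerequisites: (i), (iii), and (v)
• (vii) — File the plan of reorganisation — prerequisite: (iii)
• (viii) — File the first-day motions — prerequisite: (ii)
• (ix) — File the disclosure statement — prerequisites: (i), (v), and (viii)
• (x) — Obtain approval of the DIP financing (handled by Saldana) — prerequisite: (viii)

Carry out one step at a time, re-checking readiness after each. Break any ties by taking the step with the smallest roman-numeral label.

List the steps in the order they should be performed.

(ii), (i), (iii), (v), (vi), (vii), (viii), (ix), (iv), (x)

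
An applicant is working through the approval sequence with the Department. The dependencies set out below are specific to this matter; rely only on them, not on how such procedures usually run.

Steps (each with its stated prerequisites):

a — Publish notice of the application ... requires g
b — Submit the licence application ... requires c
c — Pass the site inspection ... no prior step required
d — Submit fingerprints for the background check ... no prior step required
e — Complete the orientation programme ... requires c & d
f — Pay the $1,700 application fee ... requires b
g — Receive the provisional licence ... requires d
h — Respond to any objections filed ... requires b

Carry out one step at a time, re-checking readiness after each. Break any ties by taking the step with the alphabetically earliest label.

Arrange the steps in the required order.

Nothing is required for c and d. c has the earlier label → c first.
b now also ready, so the ready set is {b, d}; b has the earlier label → b.
Ready: d, f and h. d has the earlier label → d.
e and g now also ready, so the ready set is {e, f, g, h}; e has the earlier label → e.
Now f, g and h have their prerequisites met. f has the earlier label, so f next.
g and h are both available; g has the earlier label → g.
a now also ready, so the ready set is {a, h}; a has the earlier label → a.
h needed b, now all done → h.

c → b → d → e → f → g → a → h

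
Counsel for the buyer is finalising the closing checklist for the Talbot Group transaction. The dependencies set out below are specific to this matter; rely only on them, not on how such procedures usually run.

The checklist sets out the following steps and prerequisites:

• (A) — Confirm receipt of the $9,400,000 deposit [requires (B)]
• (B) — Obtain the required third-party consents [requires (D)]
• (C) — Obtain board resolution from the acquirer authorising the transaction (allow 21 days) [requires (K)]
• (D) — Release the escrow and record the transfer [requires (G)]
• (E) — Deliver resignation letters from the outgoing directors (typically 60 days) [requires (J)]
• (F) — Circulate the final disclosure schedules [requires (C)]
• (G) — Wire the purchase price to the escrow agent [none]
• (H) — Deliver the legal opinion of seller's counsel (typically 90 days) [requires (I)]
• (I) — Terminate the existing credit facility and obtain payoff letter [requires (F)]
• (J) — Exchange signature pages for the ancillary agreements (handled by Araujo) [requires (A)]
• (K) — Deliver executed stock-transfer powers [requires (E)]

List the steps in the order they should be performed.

Only (G) has no prerequisites, so it is first.
(D) is the only step now ready → (D).
That leaves (B) as the only ready step → (B).
(A) needed (B), now all done → (A).
That leaves (J) as the only ready step → (J).
Next only (E) has its prerequisites met → (E).
(K) needed (E), now all done → (K).
(C) is the only step now ready → (C).
(F) needed (C), now all done → (F).
(I) is the only step now ready → (I).
(H) needed (I), now all done → (H).

(G) → (D) → (B) → (A) → (J) → (E) → (K) → (C) → (F) → (I) → (H)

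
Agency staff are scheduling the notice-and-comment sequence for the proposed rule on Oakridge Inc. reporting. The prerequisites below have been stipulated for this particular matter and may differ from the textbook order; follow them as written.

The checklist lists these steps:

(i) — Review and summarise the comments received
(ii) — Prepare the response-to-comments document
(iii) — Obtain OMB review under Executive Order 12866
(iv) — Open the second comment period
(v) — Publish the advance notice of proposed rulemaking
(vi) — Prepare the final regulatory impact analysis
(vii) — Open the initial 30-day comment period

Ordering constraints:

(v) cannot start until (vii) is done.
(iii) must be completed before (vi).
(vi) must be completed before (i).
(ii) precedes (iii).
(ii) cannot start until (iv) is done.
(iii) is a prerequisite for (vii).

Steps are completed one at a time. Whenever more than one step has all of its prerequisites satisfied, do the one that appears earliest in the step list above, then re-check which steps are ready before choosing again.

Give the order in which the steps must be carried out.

(iv) has no prerequisites → (iv) first.
That leaves (ii) as the only ready step → (ii).
Next only (iii) has its prerequisites met → (iii).
Now (vi) and (vii) have their prerequisites met. (vi) is listed earlier, so (vi) next.
(i) and (vii) are both available; (i) is listed earlier → (i).
That leaves (vii) as the only ready step → (vii).
That leaves (v) as the only ready step → (v).

(iv), (ii), (iii), (vi), (i), (vii), (v)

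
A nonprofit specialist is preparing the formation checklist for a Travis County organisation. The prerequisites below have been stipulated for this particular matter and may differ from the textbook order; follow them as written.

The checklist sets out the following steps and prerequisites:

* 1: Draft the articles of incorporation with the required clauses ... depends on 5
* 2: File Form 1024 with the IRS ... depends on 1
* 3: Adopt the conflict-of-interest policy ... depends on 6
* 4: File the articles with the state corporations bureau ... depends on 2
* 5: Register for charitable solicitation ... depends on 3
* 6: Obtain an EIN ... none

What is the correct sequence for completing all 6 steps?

6, 3, 5, 1, 2, 4

6 has no prerequisites → 6 first.
3 needed 6, now all done → 3.
That leaves 5 as the only ready step → 5.
Next only 1 has its prerequisites met → 1.
2 needed 1, now all done → 2.
4 needed 2, now all done → 4.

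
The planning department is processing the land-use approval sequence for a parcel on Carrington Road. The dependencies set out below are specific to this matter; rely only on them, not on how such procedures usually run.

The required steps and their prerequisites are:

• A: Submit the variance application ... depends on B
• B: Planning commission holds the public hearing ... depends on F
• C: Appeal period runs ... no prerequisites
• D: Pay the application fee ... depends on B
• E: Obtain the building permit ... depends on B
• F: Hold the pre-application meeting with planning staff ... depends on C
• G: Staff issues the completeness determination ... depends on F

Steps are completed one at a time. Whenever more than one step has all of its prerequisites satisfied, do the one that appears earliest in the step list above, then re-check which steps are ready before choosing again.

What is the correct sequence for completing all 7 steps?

Only C has no prerequisites, so it is first.
F needed C, now all done → F.
Now B and G have their prerequisites met. B is listed earlier, so B next.
Now A, D, E and G have their prerequisites met. A is listed earlier, so A next.
D, E and G are all available; D is listed earlier → D.
E and G are both available; E is listed earlier → E.
G is the only step now ready → G.

C F B A D E G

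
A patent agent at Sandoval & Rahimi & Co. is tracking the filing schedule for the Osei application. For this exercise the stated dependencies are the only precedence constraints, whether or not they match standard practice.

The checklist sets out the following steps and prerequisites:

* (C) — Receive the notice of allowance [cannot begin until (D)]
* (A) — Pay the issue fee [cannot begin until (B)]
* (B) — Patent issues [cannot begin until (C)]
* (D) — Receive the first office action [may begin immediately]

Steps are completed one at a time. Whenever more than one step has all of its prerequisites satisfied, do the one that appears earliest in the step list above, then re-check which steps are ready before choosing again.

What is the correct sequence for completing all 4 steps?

(D) → (C) → (B) → (A)

(D) has no prerequisites → (D) first.
(C) is the only step now ready → (C).
(B) needed (C), now all done → (B).
That leaves (A) as the only ready step → (A).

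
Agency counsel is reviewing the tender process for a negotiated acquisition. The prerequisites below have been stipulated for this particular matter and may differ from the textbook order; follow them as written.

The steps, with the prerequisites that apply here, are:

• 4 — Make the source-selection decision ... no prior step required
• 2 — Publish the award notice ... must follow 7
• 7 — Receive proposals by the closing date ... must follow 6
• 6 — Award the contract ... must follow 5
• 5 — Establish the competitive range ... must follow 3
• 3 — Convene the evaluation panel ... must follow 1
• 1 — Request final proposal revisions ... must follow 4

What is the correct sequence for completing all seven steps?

4, 1, 3, 5, 6, 7, 2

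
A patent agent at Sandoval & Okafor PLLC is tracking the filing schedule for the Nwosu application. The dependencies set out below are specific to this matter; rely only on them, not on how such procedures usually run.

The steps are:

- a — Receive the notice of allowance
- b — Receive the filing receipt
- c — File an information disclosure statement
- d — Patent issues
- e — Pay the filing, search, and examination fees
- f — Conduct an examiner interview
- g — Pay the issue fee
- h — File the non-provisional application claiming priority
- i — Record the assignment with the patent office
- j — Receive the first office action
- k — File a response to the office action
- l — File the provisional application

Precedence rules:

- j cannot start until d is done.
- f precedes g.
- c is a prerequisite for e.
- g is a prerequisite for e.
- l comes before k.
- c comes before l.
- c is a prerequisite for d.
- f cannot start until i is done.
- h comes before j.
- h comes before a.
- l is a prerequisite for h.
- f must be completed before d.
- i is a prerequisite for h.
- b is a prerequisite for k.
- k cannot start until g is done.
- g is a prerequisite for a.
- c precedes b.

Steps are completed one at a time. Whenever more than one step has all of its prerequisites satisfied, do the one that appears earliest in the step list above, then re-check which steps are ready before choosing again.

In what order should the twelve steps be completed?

c, b, i, f, d, g, e, l, h, a, j, k

Nothing is required for c and i. c is listed earlier → c first.
b and l now also ready, so the ready set is {b, i, l}; b is listed earlier → b.
Now i and l have their prerequisites met. i is listed earlier, so i next.
f now also ready, so the ready set is {f, l}; f is listed earlier → f.
d, g and l are all available; d is listed earlier → d.
Ready: g and l. g is listed earlier → g.
Ready: e and l. e is listed earlier → e.
l is the only step now ready → l.
h and k are both available; h is listed earlier → h.
a, j and k are all available; a is listed earlier → a.
j and k are both available; j is listed earlier → j.
k needed b, g and l, now all done → k.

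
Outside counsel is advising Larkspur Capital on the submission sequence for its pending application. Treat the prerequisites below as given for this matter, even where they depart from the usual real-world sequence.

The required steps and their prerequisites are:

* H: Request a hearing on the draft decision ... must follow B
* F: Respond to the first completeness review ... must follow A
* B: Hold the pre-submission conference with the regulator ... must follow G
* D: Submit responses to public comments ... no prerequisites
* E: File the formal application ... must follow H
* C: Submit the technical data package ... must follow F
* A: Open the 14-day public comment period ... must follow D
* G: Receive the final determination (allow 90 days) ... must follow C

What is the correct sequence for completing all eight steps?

D A F C G B H E

Only D has no prerequisites, so it is first.
Next only A has its prerequisites met → A.
That leaves F as the only ready step → F.
C is the only step now ready → C.
That leaves G as the only ready step → G.
That leaves B as the only ready step → B.
H needed B, now all done → H.
E is the only step now ready → E.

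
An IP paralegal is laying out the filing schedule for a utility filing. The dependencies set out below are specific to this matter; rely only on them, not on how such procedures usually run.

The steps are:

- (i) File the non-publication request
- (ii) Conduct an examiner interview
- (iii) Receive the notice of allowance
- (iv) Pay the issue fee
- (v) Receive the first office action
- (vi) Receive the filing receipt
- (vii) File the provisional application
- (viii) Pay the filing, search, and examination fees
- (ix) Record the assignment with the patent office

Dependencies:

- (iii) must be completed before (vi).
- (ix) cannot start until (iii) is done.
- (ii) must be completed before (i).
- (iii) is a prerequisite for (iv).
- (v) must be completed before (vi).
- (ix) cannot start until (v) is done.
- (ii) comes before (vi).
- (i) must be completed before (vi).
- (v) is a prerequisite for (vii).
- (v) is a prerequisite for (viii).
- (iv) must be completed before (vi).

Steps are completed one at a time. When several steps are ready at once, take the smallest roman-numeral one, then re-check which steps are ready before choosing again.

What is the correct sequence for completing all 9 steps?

(ii), (i), (iii), (iv), (v), (vi), (vii), (viii), (ix)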